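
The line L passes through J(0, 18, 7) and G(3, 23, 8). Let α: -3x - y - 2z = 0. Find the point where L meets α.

A direction vector for L is G − J = (3, 5, 1).
Substitute r = (0, 18, 7) + t(3, 5, 1) into the plane: -32 + (-16)t = 0, so t = -2.
Intersection: (0, 18, 7) + (-2)·(3, 5, 1) = (-6, 8, 5).

(-6, 8, 5)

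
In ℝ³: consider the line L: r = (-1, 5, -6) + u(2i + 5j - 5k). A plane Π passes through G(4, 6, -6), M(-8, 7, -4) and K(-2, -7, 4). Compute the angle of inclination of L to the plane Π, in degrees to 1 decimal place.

GM = (-12, 1, 2), GK = (-6, -13, 10); a normal to Π is GM × GK = (36, 108, 162).
Using G: Π has equation 36x + 108y + 162z = -180.
sin θ = |n·v| / (|n||v|) = |-198| / (√39204 · √54) = 0.13608.
θ ≈ 7.8°.

7.8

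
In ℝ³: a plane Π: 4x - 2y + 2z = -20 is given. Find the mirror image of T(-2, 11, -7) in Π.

λ = (n·T − d)/|n|² = (-44 − (-20))/24 = -1.
Reflection = T − 2λn = (-2, 11, -7) − (-2)·(4, -2, 2) = (6, 7, -3).

(6, 7, -3)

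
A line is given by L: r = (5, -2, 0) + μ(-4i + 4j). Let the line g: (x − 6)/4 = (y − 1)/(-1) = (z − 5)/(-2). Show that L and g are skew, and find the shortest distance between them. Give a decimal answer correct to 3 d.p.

5.578

g has direction (4, -1, -2) through (6, 1, 5).
Common perpendicular direction n = (-4, 4, 0) × (4, -1, -2) = (-8, -8, -12).
With w = (6, 1, 5) − (5, -2, 0) = (1, 3, 5), w · n = -92.
Since n ≠ 0 the lines are not parallel, and w · n = -92 ≠ 0 so they do not intersect; hence they are skew.
Distance = |w · n| / |n| = |-92| / √272 ≈ 5.578.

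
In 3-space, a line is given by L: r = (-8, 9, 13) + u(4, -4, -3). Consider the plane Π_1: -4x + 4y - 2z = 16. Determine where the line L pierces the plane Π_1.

Substitute r = (-8, 9, 13) + t(4, -4, -3) into the plane: 42 + (-26)t = 16, so t = 1.
Intersection: (-8, 9, 13) + 1·(4, -4, -3) = (-4, 5, 10).

(-4, 5, 10)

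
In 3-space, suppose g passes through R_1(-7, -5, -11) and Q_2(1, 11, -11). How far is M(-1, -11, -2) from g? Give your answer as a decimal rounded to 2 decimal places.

A direction vector for g is Q_2 − R_1 = (8, 16, 0).
Taking (-7, -5, -11) on g with direction v = (8, 16, 0): w = M − (-7, -5, -11) = (6, -6, 9), and w × v = (-144, 72, 144).
Distance = |w × v| / |v| = √46656 / √320 ≈ 12.07.

12.07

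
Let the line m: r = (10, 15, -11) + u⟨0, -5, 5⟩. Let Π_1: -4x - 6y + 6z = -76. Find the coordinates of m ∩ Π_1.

(10, 5, -1)

Substitute r = (10, 15, -11) + t(0, -5, 5) into the plane: -196 + 60t = -76, so t = 2.
Intersection: (10, 15, -11) + 2·(0, -5, 5) = (10, 5, -1).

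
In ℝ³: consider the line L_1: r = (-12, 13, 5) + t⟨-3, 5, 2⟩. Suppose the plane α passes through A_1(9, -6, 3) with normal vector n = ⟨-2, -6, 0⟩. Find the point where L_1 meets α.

(-3, -2, -1)

α: n·r = n·A_1 gives -2x - 6y = 18.
Substitute r = (-12, 13, 5) + t(-3, 5, 2) into the plane: -54 + (-24)t = 18, so t = -3.
Intersection: (-12, 13, 5) + (-3)·(-3, 5, 2) = (-3, -2, -1).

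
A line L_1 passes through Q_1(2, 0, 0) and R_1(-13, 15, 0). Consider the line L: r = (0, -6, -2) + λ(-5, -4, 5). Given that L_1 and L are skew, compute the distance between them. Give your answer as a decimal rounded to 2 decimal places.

5.07

A direction vector for L_1 is R_1 − Q_1 = (-15, 15, 0).
Common perpendicular direction n = (-15, 15, 0) × (-5, -4, 5) = (75, 75, 135).
With w = (0, -6, -2) − (2, 0, 0) = (-2, -6, -2), w · n = -870.
Distance = |w · n| / |n| = |-870| / √29475 ≈ 5.07.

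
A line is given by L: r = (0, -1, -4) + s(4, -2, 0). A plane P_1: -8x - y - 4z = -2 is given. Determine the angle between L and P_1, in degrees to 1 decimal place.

48.2

sin θ = |n·v| / (|n||v|) = |-30| / (√81 · √20) = 0.74536.
θ ≈ 48.2°.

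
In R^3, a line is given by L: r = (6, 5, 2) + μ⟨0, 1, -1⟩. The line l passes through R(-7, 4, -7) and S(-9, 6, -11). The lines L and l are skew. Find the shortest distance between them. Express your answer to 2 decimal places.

A direction vector for l is S − R = (-2, 2, -4).
Common perpendicular direction n = (0, 1, -1) × (-2, 2, -4) = (-2, 2, 2).
With w = (-7, 4, -7) − (6, 5, 2) = (-13, -1, -9), w · n = 6.
Distance = |w · n| / |n| = |6| / √12 ≈ 1.73.

1.73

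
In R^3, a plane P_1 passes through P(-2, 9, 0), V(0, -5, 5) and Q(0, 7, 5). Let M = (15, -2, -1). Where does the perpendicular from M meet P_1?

(0, -2, 5)

PV = (2, -14, 5), PQ = (2, -2, 5); a normal to P_1 is PV × PQ = (-60, 0, 24).
Using P: P_1 has equation -60x + 24z = 120.
Foot = M − λn with λ = (n·M − d)/|n|² = (-924 − 120)/4176 = -1/4.
Foot = (15, -2, -1) − (-1/4)·(-60, 0, 24) = (0, -2, 5).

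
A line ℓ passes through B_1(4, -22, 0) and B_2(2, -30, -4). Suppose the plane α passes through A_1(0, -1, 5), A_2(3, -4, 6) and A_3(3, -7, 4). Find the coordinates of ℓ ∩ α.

A direction vector for ℓ is B_2 − B_1 = (-2, -8, -4).
A_1A_2 = (3, -3, 1), A_1A_3 = (3, -6, -1); a normal to α is A_1A_2 × A_1A_3 = (9, 6, -9).
Using A_1: α has equation 9x + 6y - 9z = -51.
Substitute r = (4, -22, 0) + t(-2, -8, -4) into the plane: -96 + (-30)t = -51, so t = -3/2.
Intersection: (4, -22, 0) + (-3/2)·(-2, -8, -4) = (7, -10, 6).

(7, -10, 6)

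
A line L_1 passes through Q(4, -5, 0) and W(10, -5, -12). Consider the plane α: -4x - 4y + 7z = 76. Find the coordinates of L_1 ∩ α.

(0, -5, 8)

A direction vector for L_1 is W − Q = (6, 0, -12).
Substitute r = (4, -5, 0) + t(6, 0, -12) into the plane: 4 + (-108)t = 76, so t = -2/3.
Intersection: (4, -5, 0) + (-2/3)·(6, 0, -12) = (0, -5, 8).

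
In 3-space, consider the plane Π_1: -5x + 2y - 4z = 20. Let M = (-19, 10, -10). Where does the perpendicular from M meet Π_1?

Foot = M − λn with λ = (n·M − d)/|n|² = (155 − 20)/45 = 3.
Foot = (-19, 10, -10) − 3·(-5, 2, -4) = (-4, 4, 2).

(-4, 4, 2)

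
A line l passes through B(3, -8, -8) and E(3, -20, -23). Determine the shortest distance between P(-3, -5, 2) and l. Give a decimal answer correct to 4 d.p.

A direction vector for l is E − B = (0, -12, -15).
Taking (3, -8, -8) on l with direction v = (0, -12, -15): w = P − (3, -8, -8) = (-6, 3, 10), and w × v = (75, -90, 72).
Distance = |w × v| / |v| = √18909 / √369 ≈ 7.1585.

7.1585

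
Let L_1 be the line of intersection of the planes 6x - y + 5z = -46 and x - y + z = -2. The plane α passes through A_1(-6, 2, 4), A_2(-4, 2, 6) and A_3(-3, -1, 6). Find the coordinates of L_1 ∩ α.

Direction of L_1: (6, -1, 5) × (1, -1, 1) = (4, -1, -5).
A point on L_1: solving the two plane equations with x = 4 gives (4, -10, -16).
A_1A_2 = (2, 0, 2), A_1A_3 = (3, -3, 2); a normal to α is A_1A_2 × A_1A_3 = (6, 2, -6).
Using A_1: α has equation 6x + 2y - 6z = -56.
Substitute r = (4, -10, -16) + t(4, -1, -5) into the plane: 100 + 52t = -56, so t = -3.
Intersection: (4, -10, -16) + (-3)·(4, -1, -5) = (-8, -7, -1).

(-8, -7, -1)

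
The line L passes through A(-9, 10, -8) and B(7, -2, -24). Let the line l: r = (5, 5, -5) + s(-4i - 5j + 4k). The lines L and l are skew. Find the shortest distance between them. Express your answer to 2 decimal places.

A direction vector for L is B − A = (16, -12, -16).
Common perpendicular direction n = (16, -12, -16) × (-4, -5, 4) = (-128, 0, -128).
With w = (5, 5, -5) − (-9, 10, -8) = (14, -5, 3), w · n = -2176.
Distance = |w · n| / |n| = |-2176| / √32768 ≈ 12.02.

12.02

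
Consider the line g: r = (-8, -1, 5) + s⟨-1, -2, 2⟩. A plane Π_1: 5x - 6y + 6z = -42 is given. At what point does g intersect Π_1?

(-6, 3, 1)

Substitute r = (-8, -1, 5) + t(-1, -2, 2) into the plane: -4 + 19t = -42, so t = -2.
Intersection: (-8, -1, 5) + (-2)·(-1, -2, 2) = (-6, 3, 1).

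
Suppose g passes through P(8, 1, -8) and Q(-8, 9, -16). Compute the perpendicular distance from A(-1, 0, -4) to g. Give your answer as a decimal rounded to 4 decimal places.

A direction vector for g is Q − P = (-16, 8, -8).
Taking (8, 1, -8) on g with direction v = (-16, 8, -8): w = A − (8, 1, -8) = (-9, -1, 4), and w × v = (-24, -136, -88).
Distance = |w × v| / |v| = √26816 / √384 ≈ 8.3566.

8.3566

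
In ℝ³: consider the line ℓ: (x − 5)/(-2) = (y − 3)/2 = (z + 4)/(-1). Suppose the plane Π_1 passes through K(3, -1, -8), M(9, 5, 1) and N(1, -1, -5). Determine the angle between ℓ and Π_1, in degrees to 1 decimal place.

72.2

ℓ has direction (-2, 2, -1) through (5, 3, -4).
KM = (6, 6, 9), KN = (-2, 0, 3); a normal to Π_1 is KM × KN = (18, -36, 12).
Using K: Π_1 has equation 18x - 36y + 12z = -6.
sin θ = |n·v| / (|n||v|) = |-120| / (√1764 · √9) = 0.95238.
θ ≈ 72.2°.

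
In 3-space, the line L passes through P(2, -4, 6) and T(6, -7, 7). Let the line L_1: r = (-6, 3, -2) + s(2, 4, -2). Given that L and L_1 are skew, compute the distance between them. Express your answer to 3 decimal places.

A direction vector for L is T − P = (4, -3, 1).
Common perpendicular direction n = (4, -3, 1) × (2, 4, -2) = (2, 10, 22).
With w = (-6, 3, -2) − (2, -4, 6) = (-8, 7, -8), w · n = -122.
Distance = |w · n| / |n| = |-122| / √588 ≈ 5.031.

5.031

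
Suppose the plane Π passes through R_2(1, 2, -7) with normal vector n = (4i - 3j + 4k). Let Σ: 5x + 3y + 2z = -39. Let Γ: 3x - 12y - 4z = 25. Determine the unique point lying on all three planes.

Π: n·r = n·R_2 gives 4x - 3y + 4z = -30.
Solving the 3×3 linear system 4x - 3y + 4z = -30, 5x + 3y + 2z = -39, 3x - 12y - 4z = 25 (e.g. by elimination or Cramer's rule, determinant = -306) gives (-5, -2, -4).

(-5, -2, -4)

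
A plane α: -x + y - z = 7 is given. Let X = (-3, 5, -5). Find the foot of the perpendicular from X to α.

Foot = X − λn with λ = (n·X − d)/|n|² = (13 − 7)/3 = 2.
Foot = (-3, 5, -5) − 2·(-1, 1, -1) = (-1, 3, -3).

(-1, 3, -3)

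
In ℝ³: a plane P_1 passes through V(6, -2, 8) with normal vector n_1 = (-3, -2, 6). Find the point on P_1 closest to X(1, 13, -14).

P_1: n_1·r = n_1·V gives -3x - 2y + 6z = 34.
Foot = X − λn with λ = (n·X − d)/|n|² = (-113 − 34)/49 = -3.
Foot = (1, 13, -14) − (-3)·(-3, -2, 6) = (-8, 7, 4).

(-8, 7, 4)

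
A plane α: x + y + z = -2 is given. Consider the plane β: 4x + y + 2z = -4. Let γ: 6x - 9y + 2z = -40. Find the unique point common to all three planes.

Solving the 3×3 linear system x + y + z = -2, 4x + y + 2z = -4, 6x - 9y + 2z = -40 (e.g. by elimination or Cramer's rule, determinant = -18) gives (2, 4, -8).

(2, 4, -8)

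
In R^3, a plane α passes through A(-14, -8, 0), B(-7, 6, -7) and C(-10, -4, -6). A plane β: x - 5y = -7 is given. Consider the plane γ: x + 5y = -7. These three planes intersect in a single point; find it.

AB = (7, 14, -7), AC = (4, 4, -6); a normal to α is AB × AC = (-56, 14, -28).
Using A: α has equation -56x + 14y - 28z = 672.
Solving the 3×3 linear system -56x + 14y - 28z = 672, x - 5y = -7, x + 5y = -7 (e.g. by elimination or Cramer's rule, determinant = -280) gives (-7, 0, -10).

(-7, 0, -10)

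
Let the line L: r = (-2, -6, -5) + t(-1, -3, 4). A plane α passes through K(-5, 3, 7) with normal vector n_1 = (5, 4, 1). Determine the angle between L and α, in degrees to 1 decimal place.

α: n_1·r = n_1·K gives 5x + 4y + z = -6.
sin θ = |n·v| / (|n||v|) = |-13| / (√42 · √26) = 0.39340.
θ ≈ 23.2°.

23.2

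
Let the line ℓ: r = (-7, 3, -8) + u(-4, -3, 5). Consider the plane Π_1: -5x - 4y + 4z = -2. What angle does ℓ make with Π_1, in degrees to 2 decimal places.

sin θ = |n·v| / (|n||v|) = |52| / (√57 · √50) = 0.97405.
θ ≈ 76.92°.

76.92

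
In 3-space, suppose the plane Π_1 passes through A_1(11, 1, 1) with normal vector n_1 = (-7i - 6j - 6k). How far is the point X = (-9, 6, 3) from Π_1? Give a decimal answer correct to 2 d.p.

8.91

Π_1: n_1·r = n_1·A_1 gives -7x - 6y - 6z = -89.
n·X − d = (-7)·(-9) + (-6)·(6) + (-6)·(3) − (-89) = 98; |n| = √121.
Distance = |98| / √121 = 98/√121 ≈ 8.91.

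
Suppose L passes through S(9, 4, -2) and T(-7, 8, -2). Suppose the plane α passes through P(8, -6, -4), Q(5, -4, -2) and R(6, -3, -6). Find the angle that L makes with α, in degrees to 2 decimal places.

29.02

A direction vector for L is T − S = (-16, 4, 0).
PQ = (-3, 2, 2), PR = (-2, 3, -2); a normal to α is PQ × PR = (-10, -10, -5).
Using P: α has equation -10x - 10y - 5z = 0.
sin θ = |n·v| / (|n||v|) = |120| / (√225 · √272) = 0.48507.
θ ≈ 29.02°.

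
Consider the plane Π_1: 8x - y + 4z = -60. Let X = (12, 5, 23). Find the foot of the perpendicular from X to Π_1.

Foot = X − λn with λ = (n·X − d)/|n|² = (183 − (-60))/81 = 3.
Foot = (12, 5, 23) − 3·(8, -1, 4) = (-12, 8, 11).

(-12, 8, 11)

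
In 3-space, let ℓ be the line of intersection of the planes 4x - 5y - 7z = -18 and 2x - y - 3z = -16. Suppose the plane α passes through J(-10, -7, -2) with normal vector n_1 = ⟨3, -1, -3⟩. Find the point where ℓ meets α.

(-1, -7, 7)

Direction of ℓ: (4, -5, -7) × (2, -1, -3) = (8, -2, 6).
A point on ℓ: solving the two plane equations with x = -13 gives (-13, -4, -2).
α: n_1·r = n_1·J gives 3x - y - 3z = -17.
Substitute r = (-13, -4, -2) + t(8, -2, 6) into the plane: -29 + 8t = -17, so t = 3/2.
Intersection: (-13, -4, -2) + (3/2)·(8, -2, 6) = (-1, -7, 7).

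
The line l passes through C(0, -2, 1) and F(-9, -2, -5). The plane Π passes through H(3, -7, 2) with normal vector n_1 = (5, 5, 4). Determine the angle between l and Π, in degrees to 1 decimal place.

51.7

A direction vector for l is F − C = (-9, 0, -6).
Π: n_1·r = n_1·H gives 5x + 5y + 4z = -12.
sin θ = |n·v| / (|n||v|) = |-69| / (√66 · √117) = 0.78521.
θ ≈ 51.7°.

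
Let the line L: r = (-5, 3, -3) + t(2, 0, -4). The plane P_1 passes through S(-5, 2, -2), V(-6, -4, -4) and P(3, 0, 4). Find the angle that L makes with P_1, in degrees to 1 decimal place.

SV = (-1, -6, -2), SP = (8, -2, 6); a normal to P_1 is SV × SP = (-40, -10, 50).
Using S: P_1 has equation -40x - 10y + 50z = 80.
sin θ = |n·v| / (|n||v|) = |-280| / (√4200 · √20) = 0.96609.
θ ≈ 75.0°.

75.0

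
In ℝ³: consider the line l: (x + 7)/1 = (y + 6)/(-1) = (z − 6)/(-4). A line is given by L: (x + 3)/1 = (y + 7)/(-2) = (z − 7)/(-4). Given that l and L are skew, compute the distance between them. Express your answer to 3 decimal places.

l has direction (1, -1, -4) through (-7, -6, 6).
L has direction (1, -2, -4) through (-3, -7, 7).
Common perpendicular direction n = (1, -1, -4) × (1, -2, -4) = (-4, 0, -1).
With w = (-3, -7, 7) − (-7, -6, 6) = (4, -1, 1), w · n = -17.
Distance = |w · n| / |n| = |-17| / √17 ≈ 4.123.

4.123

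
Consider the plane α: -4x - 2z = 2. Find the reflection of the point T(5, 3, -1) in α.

λ = (n·T − d)/|n|² = (-18 − 2)/20 = -1.
Reflection = T − 2λn = (5, 3, -1) − (-2)·(-4, 0, -2) = (-3, 3, -5).

(-3, 3, -5)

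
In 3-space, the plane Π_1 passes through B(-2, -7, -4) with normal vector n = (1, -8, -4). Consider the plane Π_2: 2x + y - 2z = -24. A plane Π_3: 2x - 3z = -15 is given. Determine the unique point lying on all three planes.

Π_1: n·r = n·B gives x - 8y - 4z = 70.
Solving the 3×3 linear system x - 8y - 4z = 70, 2x + y - 2z = -24, 2x - 3z = -15 (e.g. by elimination or Cramer's rule, determinant = -11) gives (-6, -10, 1).

(-6, -10, 1)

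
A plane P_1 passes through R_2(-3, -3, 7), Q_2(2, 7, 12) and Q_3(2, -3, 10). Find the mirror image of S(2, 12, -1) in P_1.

R_2Q_2 = (5, 10, 5), R_2Q_3 = (5, 0, 3); a normal to P_1 is R_2Q_2 × R_2Q_3 = (30, 10, -50).
Using R_2: P_1 has equation 30x + 10y - 50z = -470.
λ = (n·S − d)/|n|² = (230 − (-470))/3500 = 1/5.
Reflection = S − 2λn = (2, 12, -1) − (2/5)·(30, 10, -50) = (-10, 8, 19).

(-10, 8, 19)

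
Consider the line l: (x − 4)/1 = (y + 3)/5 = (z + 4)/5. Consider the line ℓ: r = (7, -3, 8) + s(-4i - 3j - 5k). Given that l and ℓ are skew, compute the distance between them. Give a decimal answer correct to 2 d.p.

l has direction (1, 5, 5) through (4, -3, -4).
Common perpendicular direction n = (1, 5, 5) × (-4, -3, -5) = (-10, -15, 17).
With w = (7, -3, 8) − (4, -3, -4) = (3, 0, 12), w · n = 174.
Distance = |w · n| / |n| = |174| / √614 ≈ 7.02.

7.02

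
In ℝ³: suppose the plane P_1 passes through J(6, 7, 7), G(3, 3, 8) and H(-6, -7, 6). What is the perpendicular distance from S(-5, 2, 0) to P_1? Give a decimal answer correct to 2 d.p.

3.35

JG = (-3, -4, 1), JH = (-12, -14, -1); a normal to P_1 is JG × JH = (18, -15, -6).
Using J: P_1 has equation 18x - 15y - 6z = -39.
n·S − d = (18)·(-5) + (-15)·(2) + (-6)·(0) − (-39) = -81; |n| = √585.
Distance = |-81| / √585 = 81/√585 ≈ 3.35.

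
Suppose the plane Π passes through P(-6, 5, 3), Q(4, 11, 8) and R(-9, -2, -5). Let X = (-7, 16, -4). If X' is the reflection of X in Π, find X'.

PQ = (10, 6, 5), PR = (-3, -7, -8); a normal to Π is PQ × PR = (-13, 65, -52).
Using P: Π has equation -13x + 65y - 52z = 247.
λ = (n·X − d)/|n|² = (1339 − 247)/7098 = 2/13.
Reflection = X − 2λn = (-7, 16, -4) − (4/13)·(-13, 65, -52) = (-3, -4, 12).

(-3, -4, 12)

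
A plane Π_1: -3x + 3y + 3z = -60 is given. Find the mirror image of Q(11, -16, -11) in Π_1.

λ = (n·Q − d)/|n|² = (-114 − (-60))/27 = -2.
Reflection = Q − 2λn = (11, -16, -11) − (-4)·(-3, 3, 3) = (-1, -4, 1).

(-1, -4, 1)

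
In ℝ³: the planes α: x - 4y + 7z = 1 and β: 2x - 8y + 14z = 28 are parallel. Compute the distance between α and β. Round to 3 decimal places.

1.600

Rescale β by 1/2: x - 4y + 7z = 14. Then distance = |1 − 14| / √66 ≈ 1.600.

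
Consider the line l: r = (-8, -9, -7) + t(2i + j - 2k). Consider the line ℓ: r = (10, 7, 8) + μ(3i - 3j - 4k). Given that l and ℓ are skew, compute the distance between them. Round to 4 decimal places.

Common perpendicular direction n = (2, 1, -2) × (3, -3, -4) = (-10, 2, -9).
With w = (10, 7, 8) − (-8, -9, -7) = (18, 16, 15), w · n = -283.
Distance = |w · n| / |n| = |-283| / √185 ≈ 20.8066.

20.8066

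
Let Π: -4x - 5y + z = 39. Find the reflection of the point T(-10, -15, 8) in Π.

(6, 5, 4)

λ = (n·T − d)/|n|² = (123 − 39)/42 = 2.
Reflection = T − 2λn = (-10, -15, 8) − 4·(-4, -5, 1) = (6, 5, 4).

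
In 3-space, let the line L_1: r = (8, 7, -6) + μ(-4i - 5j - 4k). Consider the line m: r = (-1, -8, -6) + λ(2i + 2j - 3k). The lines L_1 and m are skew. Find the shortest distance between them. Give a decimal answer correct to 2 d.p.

3.04

Common perpendicular direction n = (-4, -5, -4) × (2, 2, -3) = (23, -20, 2).
With w = (-1, -8, -6) − (8, 7, -6) = (-9, -15, 0), w · n = 93.
Distance = |w · n| / |n| = |93| / √933 ≈ 3.04.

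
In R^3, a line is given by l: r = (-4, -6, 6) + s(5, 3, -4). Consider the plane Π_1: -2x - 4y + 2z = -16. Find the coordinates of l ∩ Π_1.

Substitute r = (-4, -6, 6) + t(5, 3, -4) into the plane: 44 + (-30)t = -16, so t = 2.
Intersection: (-4, -6, 6) + 2·(5, 3, -4) = (6, 0, -2).

(6, 0, -2)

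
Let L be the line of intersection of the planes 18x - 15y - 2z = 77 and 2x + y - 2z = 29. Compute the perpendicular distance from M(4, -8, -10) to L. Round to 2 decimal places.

Direction of L: (18, -15, -2) × (2, 1, -2) = (32, 32, 48).
A point on L: solving the two plane equations with x = 6 gives (6, 3, -7).
Taking (6, 3, -7) on L with direction v = (32, 32, 48): w = M − (6, 3, -7) = (-2, -11, -3), and w × v = (-432, 0, 288).
Distance = |w × v| / |v| = √269568 / √4352 ≈ 7.87.

7.87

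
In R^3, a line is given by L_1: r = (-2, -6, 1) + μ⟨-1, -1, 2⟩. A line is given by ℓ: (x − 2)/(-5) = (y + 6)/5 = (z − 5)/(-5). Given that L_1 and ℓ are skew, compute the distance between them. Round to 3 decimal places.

3.207

ℓ has direction (-5, 5, -5) through (2, -6, 5).
Common perpendicular direction n = (-1, -1, 2) × (-5, 5, -5) = (-5, -15, -10).
With w = (2, -6, 5) − (-2, -6, 1) = (4, 0, 4), w · n = -60.
Distance = |w · n| / |n| = |-60| / √350 ≈ 3.207.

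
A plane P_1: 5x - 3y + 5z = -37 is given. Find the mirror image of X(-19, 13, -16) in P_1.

λ = (n·X − d)/|n|² = (-214 − (-37))/59 = -3.
Reflection = X − 2λn = (-19, 13, -16) − (-6)·(5, -3, 5) = (11, -5, 14).

(11, -5, 14)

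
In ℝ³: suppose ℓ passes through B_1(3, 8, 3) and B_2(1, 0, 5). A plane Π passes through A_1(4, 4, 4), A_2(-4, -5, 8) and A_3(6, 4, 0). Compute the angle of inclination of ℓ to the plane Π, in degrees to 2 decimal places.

23.10

A direction vector for ℓ is B_2 − B_1 = (-2, -8, 2).
A_1A_2 = (-8, -9, 4), A_1A_3 = (2, 0, -4); a normal to Π is A_1A_2 × A_1A_3 = (36, -24, 18).
Using A_1: Π has equation 36x - 24y + 18z = 120.
sin θ = |n·v| / (|n||v|) = |156| / (√2196 · √72) = 0.39232.
θ ≈ 23.10°.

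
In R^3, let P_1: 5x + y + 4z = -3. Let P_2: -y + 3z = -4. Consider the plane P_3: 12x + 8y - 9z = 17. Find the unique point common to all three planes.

Solving the 3×3 linear system 5x + y + 4z = -3, -y + 3z = -4, 12x + 8y - 9z = 17 (e.g. by elimination or Cramer's rule, determinant = 9) gives (0, 1, -1).

(0, 1, -1)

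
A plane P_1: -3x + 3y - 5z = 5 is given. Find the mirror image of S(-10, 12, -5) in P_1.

λ = (n·S − d)/|n|² = (91 − 5)/43 = 2.
Reflection = S − 2λn = (-10, 12, -5) − 4·(-3, 3, -5) = (2, 0, 15).

(2, 0, 15)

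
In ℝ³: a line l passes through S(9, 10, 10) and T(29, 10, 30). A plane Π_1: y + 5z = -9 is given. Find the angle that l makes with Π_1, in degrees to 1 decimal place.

A direction vector for l is T − S = (20, 0, 20).
sin θ = |n·v| / (|n||v|) = |100| / (√26 · √800) = 0.69338.
θ ≈ 43.9°.

43.9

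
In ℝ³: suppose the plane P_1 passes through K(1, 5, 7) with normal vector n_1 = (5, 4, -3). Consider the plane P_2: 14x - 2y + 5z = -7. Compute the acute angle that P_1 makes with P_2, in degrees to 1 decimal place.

P_1: n_1·r = n_1·K gives 5x + 4y - 3z = 4.
cos θ = |n₁·n₂| / (|n₁||n₂|) = |47| / (√50 · √225).
θ = arccos(0.44312) ≈ 63.7°.

63.7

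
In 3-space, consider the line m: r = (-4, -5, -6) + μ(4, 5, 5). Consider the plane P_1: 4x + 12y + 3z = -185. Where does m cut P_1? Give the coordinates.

(-8, -10, -11)

Substitute r = (-4, -5, -6) + t(4, 5, 5) into the plane: -94 + 91t = -185, so t = -1.
Intersection: (-4, -5, -6) + (-1)·(4, 5, 5) = (-8, -10, -11).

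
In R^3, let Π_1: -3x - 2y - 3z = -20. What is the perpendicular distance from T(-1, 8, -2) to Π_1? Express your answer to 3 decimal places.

n·T − d = (-3)·(-1) + (-2)·(8) + (-3)·(-2) − (-20) = 13; |n| = √22.
Distance = |13| / √22 = 13/√22 ≈ 2.772.

2.772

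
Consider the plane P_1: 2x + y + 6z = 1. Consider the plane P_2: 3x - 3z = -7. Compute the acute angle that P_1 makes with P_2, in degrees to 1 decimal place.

cos θ = |n₁·n₂| / (|n₁||n₂|) = |-12| / (√41 · √18).
θ = arccos(0.44173) ≈ 63.8°.

63.8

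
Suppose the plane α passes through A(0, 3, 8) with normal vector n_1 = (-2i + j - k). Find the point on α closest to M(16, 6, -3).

(10, 9, -6)

α: n_1·r = n_1·A gives -2x + y - z = -5.
Foot = M − λn with λ = (n·M − d)/|n|² = (-23 − (-5))/6 = -3.
Foot = (16, 6, -3) − (-3)·(-2, 1, -1) = (10, 9, -6).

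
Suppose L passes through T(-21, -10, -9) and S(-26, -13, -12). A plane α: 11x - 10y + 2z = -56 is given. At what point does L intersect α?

A direction vector for L is S − T = (-5, -3, -3).
Substitute r = (-21, -10, -9) + t(-5, -3, -3) into the plane: -149 + (-31)t = -56, so t = -3.
Intersection: (-21, -10, -9) + (-3)·(-5, -3, -3) = (-6, -1, 0).

(-6, -1, 0)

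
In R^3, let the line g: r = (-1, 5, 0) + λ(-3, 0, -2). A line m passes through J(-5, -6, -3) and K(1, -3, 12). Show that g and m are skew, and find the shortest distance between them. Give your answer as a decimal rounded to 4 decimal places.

A direction vector for m is K − J = (6, 3, 15).
Common perpendicular direction n = (-3, 0, -2) × (6, 3, 15) = (6, 33, -9).
With w = (-5, -6, -3) − (-1, 5, 0) = (-4, -11, -3), w · n = -360.
Since n ≠ 0 the lines are not parallel, and w · n = -360 ≠ 0 so they do not intersect; hence they are skew.
Distance = |w · n| / |n| = |-360| / √1206 ≈ 10.3664.

10.3664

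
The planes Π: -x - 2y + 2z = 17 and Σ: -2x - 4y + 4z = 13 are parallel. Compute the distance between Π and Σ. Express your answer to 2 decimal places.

Rescale Σ by 1/2: -x - 2y + 2z = 13/2. Then distance = |17 − (13/2)| / √9 ≈ 3.50.

3.50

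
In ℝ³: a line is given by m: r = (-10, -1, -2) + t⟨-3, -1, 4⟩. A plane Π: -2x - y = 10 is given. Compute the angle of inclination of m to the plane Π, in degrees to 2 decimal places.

sin θ = |n·v| / (|n||v|) = |7| / (√5 · √26) = 0.61394.
θ ≈ 37.87°.

37.87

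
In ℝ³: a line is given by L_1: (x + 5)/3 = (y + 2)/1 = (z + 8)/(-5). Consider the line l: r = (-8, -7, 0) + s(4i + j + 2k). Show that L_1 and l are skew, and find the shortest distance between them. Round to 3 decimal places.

3.748

L_1 has direction (3, 1, -5) through (-5, -2, -8).
Common perpendicular direction n = (3, 1, -5) × (4, 1, 2) = (7, -26, -1).
With w = (-8, -7, 0) − (-5, -2, -8) = (-3, -5, 8), w · n = 101.
Since n ≠ 0 the lines are not parallel, and w · n = 101 ≠ 0 so they do not intersect; hence they are skew.
Distance = |w · n| / |n| = |101| / √726 ≈ 3.748.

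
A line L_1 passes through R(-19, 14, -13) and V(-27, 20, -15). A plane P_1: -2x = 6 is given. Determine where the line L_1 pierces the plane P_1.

(-3, 2, -9)

A direction vector for L_1 is V − R = (-8, 6, -2).
Substitute r = (-19, 14, -13) + t(-8, 6, -2) into the plane: 38 + 16t = 6, so t = -2.
Intersection: (-19, 14, -13) + (-2)·(-8, 6, -2) = (-3, 2, -9).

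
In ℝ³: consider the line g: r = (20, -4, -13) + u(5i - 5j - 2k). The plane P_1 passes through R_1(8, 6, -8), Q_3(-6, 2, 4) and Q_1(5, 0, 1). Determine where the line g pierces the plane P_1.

R_1Q_3 = (-14, -4, 12), R_1Q_1 = (-3, -6, 9); a normal to P_1 is R_1Q_3 × R_1Q_1 = (36, 90, 72).
Using R_1: P_1 has equation 36x + 90y + 72z = 252.
Substitute r = (20, -4, -13) + t(5, -5, -2) into the plane: -576 + (-414)t = 252, so t = -2.
Intersection: (20, -4, -13) + (-2)·(5, -5, -2) = (10, 6, -9).

(10, 6, -9)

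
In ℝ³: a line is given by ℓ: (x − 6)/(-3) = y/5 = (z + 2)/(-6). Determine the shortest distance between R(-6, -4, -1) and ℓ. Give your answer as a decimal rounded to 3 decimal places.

ℓ has direction (-3, 5, -6) through (6, 0, -2).
Taking (6, 0, -2) on ℓ with direction v = (-3, 5, -6): w = R − (6, 0, -2) = (-12, -4, 1), and w × v = (19, -75, -72).
Distance = |w × v| / |v| = √11170 / √70 ≈ 12.632.

12.632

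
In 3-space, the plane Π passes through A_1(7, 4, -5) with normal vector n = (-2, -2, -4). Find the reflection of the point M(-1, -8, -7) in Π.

(7, 0, 9)

Π: n·r = n·A_1 gives -2x - 2y - 4z = -2.
λ = (n·M − d)/|n|² = (46 − (-2))/24 = 2.
Reflection = M − 2λn = (-1, -8, -7) − 4·(-2, -2, -4) = (7, 0, 9).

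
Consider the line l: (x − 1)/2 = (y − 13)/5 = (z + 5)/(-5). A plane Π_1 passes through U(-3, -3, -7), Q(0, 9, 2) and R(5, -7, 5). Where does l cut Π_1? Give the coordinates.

(-1, 8, 0)

l has direction (2, 5, -5) through (1, 13, -5).
UQ = (3, 12, 9), UR = (8, -4, 12); a normal to Π_1 is UQ × UR = (180, 36, -108).
Using U: Π_1 has equation 180x + 36y - 108z = 108.
Substitute r = (1, 13, -5) + t(2, 5, -5) into the plane: 1188 + 1080t = 108, so t = -1.
Intersection: (1, 13, -5) + (-1)·(2, 5, -5) = (-1, 8, 0).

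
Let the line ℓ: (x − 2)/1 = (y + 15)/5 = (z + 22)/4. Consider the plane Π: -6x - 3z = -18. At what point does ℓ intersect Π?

ℓ has direction (1, 5, 4) through (2, -15, -22).
Substitute r = (2, -15, -22) + t(1, 5, 4) into the plane: 54 + (-18)t = -18, so t = 4.
Intersection: (2, -15, -22) + 4·(1, 5, 4) = (6, 5, -6).

(6, 5, -6)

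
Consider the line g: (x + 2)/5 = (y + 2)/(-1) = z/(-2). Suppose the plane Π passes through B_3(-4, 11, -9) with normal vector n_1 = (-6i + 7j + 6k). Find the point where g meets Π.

(-7, -1, 2)

g has direction (5, -1, -2) through (-2, -2, 0).
Π: n_1·r = n_1·B_3 gives -6x + 7y + 6z = 47.
Substitute r = (-2, -2, 0) + t(5, -1, -2) into the plane: -2 + (-49)t = 47, so t = -1.
Intersection: (-2, -2, 0) + (-1)·(5, -1, -2) = (-7, -1, 2).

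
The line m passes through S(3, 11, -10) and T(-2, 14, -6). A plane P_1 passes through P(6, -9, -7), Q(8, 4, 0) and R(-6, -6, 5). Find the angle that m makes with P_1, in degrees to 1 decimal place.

A direction vector for m is T − S = (-5, 3, 4).
PQ = (2, 13, 7), PR = (-12, 3, 12); a normal to P_1 is PQ × PR = (135, -108, 162).
Using P: P_1 has equation 135x - 108y + 162z = 648.
sin θ = |n·v| / (|n||v|) = |-351| / (√56133 · √50) = 0.20951.
θ ≈ 12.1°.

12.1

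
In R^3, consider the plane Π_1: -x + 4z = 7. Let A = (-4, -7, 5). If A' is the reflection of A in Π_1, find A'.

λ = (n·A − d)/|n|² = (24 − 7)/17 = 1.
Reflection = A − 2λn = (-4, -7, 5) − 2·(-1, 0, 4) = (-2, -7, -3).

(-2, -7, -3)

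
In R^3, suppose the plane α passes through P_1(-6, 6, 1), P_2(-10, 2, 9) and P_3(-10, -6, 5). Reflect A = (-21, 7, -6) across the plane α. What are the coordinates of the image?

P_1P_2 = (-4, -4, 8), P_1P_3 = (-4, -12, 4); a normal to α is P_1P_2 × P_1P_3 = (80, -16, 32).
Using P_1: α has equation 80x - 16y + 32z = -544.
λ = (n·A − d)/|n|² = (-1984 − (-544))/7680 = -3/16.
Reflection = A − 2λn = (-21, 7, -6) − (-3/8)·(80, -16, 32) = (9, 1, 6).

(9, 1, 6)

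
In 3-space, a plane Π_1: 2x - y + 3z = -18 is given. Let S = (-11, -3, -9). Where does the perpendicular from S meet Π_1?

(-7, -5, -3)

Foot = S − λn with λ = (n·S − d)/|n|² = (-46 − (-18))/14 = -2.
Foot = (-11, -3, -9) − (-2)·(2, -1, 3) = (-7, -5, -3).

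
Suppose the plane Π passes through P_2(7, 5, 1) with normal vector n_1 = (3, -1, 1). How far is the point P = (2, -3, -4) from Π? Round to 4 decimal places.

3.6181

Π: n_1·r = n_1·P_2 gives 3x - y + z = 17.
n·P − d = (3)·(2) + (-1)·(-3) + (1)·(-4) − 17 = -12; |n| = √11.
Distance = |-12| / √11 = 12/√11 ≈ 3.6181.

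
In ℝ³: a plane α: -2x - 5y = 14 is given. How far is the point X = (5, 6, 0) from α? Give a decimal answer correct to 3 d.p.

n·X − d = (-2)·(5) + (-5)·(6) + (0)·(0) − 14 = -54; |n| = √29.
Distance = |-54| / √29 = 54/√29 ≈ 10.028.

10.028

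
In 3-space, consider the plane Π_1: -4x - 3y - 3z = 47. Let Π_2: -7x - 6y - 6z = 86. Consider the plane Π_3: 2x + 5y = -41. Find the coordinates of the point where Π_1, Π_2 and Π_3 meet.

Solving the 3×3 linear system -4x - 3y - 3z = 47, -7x - 6y - 6z = 86, 2x + 5y = -41 (e.g. by elimination or Cramer's rule, determinant = -15) gives (-8, -5, 0).

(-8, -5, 0)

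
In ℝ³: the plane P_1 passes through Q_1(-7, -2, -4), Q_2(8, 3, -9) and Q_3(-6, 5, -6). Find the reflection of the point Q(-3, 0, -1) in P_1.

(-5, -2, -9)

Q_1Q_2 = (15, 5, -5), Q_1Q_3 = (1, 7, -2); a normal to P_1 is Q_1Q_2 × Q_1Q_3 = (25, 25, 100).
Using Q_1: P_1 has equation 25x + 25y + 100z = -625.
λ = (n·Q − d)/|n|² = (-175 − (-625))/11250 = 1/25.
Reflection = Q − 2λn = (-3, 0, -1) − (2/25)·(25, 25, 100) = (-5, -2, -9).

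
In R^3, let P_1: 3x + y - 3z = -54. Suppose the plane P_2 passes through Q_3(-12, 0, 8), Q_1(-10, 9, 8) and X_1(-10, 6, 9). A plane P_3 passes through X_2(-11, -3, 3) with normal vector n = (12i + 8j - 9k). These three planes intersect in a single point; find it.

(-12, 3, 7)

Q_3Q_1 = (2, 9, 0), Q_3X_1 = (2, 6, 1); a normal to P_2 is Q_3Q_1 × Q_3X_1 = (9, -2, -6).
Using Q_3: P_2 has equation 9x - 2y - 6z = -156.
P_3: n·r = n·X_2 gives 12x + 8y - 9z = -183.
Solving the 3×3 linear system 3x + y - 3z = -54, 9x - 2y - 6z = -156, 12x + 8y - 9z = -183 (e.g. by elimination or Cramer's rule, determinant = -81) gives (-12, 3, 7).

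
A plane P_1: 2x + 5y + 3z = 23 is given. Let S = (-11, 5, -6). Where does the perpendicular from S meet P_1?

Foot = S − λn with λ = (n·S − d)/|n|² = (-15 − 23)/38 = -1.
Foot = (-11, 5, -6) − (-1)·(2, 5, 3) = (-9, 10, -3).

(-9, 10, -3)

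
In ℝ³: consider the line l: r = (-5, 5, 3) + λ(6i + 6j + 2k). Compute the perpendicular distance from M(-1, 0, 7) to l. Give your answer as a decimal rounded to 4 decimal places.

7.5463

Taking (-5, 5, 3) on l with direction v = (6, 6, 2): w = M − (-5, 5, 3) = (4, -5, 4), and w × v = (-34, 16, 54).
Distance = |w × v| / |v| = √4328 / √76 ≈ 7.5463.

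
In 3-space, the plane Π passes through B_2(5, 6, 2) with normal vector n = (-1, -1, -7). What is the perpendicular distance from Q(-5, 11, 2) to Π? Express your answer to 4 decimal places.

Π: n·r = n·B_2 gives -x - y - 7z = -25.
n·Q − d = (-1)·(-5) + (-1)·(11) + (-7)·(2) − (-25) = 5; |n| = √51.
Distance = |5| / √51 = 5/√51 ≈ 0.7001.

0.7001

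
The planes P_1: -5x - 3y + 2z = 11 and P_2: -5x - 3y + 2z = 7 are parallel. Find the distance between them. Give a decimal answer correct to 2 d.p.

Same normal n = (-5, -3, 2) with |n| = √38; distance = |11 − 7| / |n| = 4/√38 ≈ 0.65.

0.65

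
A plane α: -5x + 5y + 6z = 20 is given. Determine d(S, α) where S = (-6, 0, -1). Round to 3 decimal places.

0.431

n·S − d = (-5)·(-6) + (5)·(0) + (6)·(-1) − 20 = 4; |n| = √86.
Distance = |4| / √86 = 4/√86 ≈ 0.431.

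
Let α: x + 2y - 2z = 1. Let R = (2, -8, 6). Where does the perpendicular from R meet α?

(5, -2, 0)

Foot = R − λn with λ = (n·R − d)/|n|² = (-26 − 1)/9 = -3.
Foot = (2, -8, 6) − (-3)·(1, 2, -2) = (5, -2, 0).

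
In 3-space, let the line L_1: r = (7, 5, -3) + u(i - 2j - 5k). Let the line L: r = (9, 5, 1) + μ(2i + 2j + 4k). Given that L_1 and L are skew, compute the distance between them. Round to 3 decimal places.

Common perpendicular direction n = (1, -2, -5) × (2, 2, 4) = (2, -14, 6).
With w = (9, 5, 1) − (7, 5, -3) = (2, 0, 4), w · n = 28.
Distance = |w · n| / |n| = |28| / √236 ≈ 1.823.

1.823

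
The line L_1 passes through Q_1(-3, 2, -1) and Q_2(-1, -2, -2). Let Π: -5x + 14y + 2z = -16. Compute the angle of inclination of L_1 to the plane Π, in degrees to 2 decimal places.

A direction vector for L_1 is Q_2 − Q_1 = (2, -4, -1).
sin θ = |n·v| / (|n||v|) = |-68| / (√225 · √21) = 0.98925.
θ ≈ 81.59°.

81.59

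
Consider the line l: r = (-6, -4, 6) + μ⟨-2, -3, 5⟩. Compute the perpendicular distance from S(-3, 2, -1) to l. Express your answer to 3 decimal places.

Taking (-6, -4, 6) on l with direction v = (-2, -3, 5): w = S − (-6, -4, 6) = (3, 6, -7), and w × v = (9, -1, 3).
Distance = |w × v| / |v| = √91 / √38 ≈ 1.547.

1.547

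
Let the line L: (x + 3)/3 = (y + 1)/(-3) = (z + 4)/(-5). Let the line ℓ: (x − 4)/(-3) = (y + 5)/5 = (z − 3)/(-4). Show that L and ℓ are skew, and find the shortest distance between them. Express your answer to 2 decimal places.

L has direction (3, -3, -5) through (-3, -1, -4).
ℓ has direction (-3, 5, -4) through (4, -5, 3).
Common perpendicular direction n = (3, -3, -5) × (-3, 5, -4) = (37, 27, 6).
With w = (4, -5, 3) − (-3, -1, -4) = (7, -4, 7), w · n = 193.
Since n ≠ 0 the lines are not parallel, and w · n = 193 ≠ 0 so they do not intersect; hence they are skew.
Distance = |w · n| / |n| = |193| / √2134 ≈ 4.18.

4.18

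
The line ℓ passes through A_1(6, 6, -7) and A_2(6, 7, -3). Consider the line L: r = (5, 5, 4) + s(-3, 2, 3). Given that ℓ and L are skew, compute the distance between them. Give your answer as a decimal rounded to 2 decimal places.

A direction vector for ℓ is A_2 − A_1 = (0, 1, 4).
Common perpendicular direction n = (0, 1, 4) × (-3, 2, 3) = (-5, -12, 3).
With w = (5, 5, 4) − (6, 6, -7) = (-1, -1, 11), w · n = 50.
Distance = |w · n| / |n| = |50| / √178 ≈ 3.75.

3.75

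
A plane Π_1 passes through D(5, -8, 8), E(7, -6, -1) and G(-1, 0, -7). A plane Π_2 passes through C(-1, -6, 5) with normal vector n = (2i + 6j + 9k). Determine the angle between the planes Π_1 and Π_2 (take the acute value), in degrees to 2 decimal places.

38.81

DE = (2, 2, -9), DG = (-6, 8, -15); a normal to Π_1 is DE × DG = (42, 84, 28).
Using D: Π_1 has equation 42x + 84y + 28z = -238.
Π_2: n·r = n·C gives 2x + 6y + 9z = 7.
cos θ = |n₁·n₂| / (|n₁||n₂|) = |840| / (√9604 · √121).
θ = arccos(0.77922) ≈ 38.81°.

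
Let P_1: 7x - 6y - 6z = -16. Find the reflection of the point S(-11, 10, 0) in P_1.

λ = (n·S − d)/|n|² = (-137 − (-16))/121 = -1.
Reflection = S − 2λn = (-11, 10, 0) − (-2)·(7, -6, -6) = (3, -2, -12).

(3, -2, -12)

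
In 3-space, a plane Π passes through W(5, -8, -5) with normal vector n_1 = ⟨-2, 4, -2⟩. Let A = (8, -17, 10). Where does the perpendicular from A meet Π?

(2, -5, 4)

Π: n_1·r = n_1·W gives -2x + 4y - 2z = -32.
Foot = A − λn with λ = (n·A − d)/|n|² = (-104 − (-32))/24 = -3.
Foot = (8, -17, 10) − (-3)·(-2, 4, -2) = (2, -5, 4).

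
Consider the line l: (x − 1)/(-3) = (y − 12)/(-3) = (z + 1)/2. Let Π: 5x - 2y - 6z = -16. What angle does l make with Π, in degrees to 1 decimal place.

l has direction (-3, -3, 2) through (1, 12, -1).
sin θ = |n·v| / (|n||v|) = |-21| / (√65 · √22) = 0.55533.
θ ≈ 33.7°.

33.7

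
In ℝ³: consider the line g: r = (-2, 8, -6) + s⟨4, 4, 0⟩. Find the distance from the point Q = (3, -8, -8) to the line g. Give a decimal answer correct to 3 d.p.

14.983

Taking (-2, 8, -6) on g with direction v = (4, 4, 0): w = Q − (-2, 8, -6) = (5, -16, -2), and w × v = (8, -8, 84).
Distance = |w × v| / |v| = √7184 / √32 ≈ 14.983.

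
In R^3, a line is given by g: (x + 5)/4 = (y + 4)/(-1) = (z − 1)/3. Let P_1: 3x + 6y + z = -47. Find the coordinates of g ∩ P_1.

(-9, -3, -2)

g has direction (4, -1, 3) through (-5, -4, 1).
Substitute r = (-5, -4, 1) + t(4, -1, 3) into the plane: -38 + 9t = -47, so t = -1.
Intersection: (-5, -4, 1) + (-1)·(4, -1, 3) = (-9, -3, -2).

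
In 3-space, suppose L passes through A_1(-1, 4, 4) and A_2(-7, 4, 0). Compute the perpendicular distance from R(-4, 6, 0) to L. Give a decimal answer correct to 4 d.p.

2.6018

A direction vector for L is A_2 − A_1 = (-6, 0, -4).
Taking (-1, 4, 4) on L with direction v = (-6, 0, -4): w = R − (-1, 4, 4) = (-3, 2, -4), and w × v = (-8, 12, 12).
Distance = |w × v| / |v| = √352 / √52 ≈ 2.6018.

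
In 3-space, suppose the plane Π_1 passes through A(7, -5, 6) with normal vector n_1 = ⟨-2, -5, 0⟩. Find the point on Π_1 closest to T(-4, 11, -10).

(-8, 1, -10)

Π_1: n_1·r = n_1·A gives -2x - 5y = 11.
Foot = T − λn with λ = (n·T − d)/|n|² = (-47 − 11)/29 = -2.
Foot = (-4, 11, -10) − (-2)·(-2, -5, 0) = (-8, 1, -10).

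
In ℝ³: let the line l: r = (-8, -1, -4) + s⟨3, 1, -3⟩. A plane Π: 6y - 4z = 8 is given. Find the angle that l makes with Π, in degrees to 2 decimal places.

34.94

sin θ = |n·v| / (|n||v|) = |18| / (√52 · √19) = 0.57266.
θ ≈ 34.94°.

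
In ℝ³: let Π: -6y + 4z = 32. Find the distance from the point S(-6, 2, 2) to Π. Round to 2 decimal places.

4.99

n·S − d = (0)·(-6) + (-6)·(2) + (4)·(2) − 32 = -36; |n| = √52.
Distance = |-36| / √52 = 36/√52 ≈ 4.99.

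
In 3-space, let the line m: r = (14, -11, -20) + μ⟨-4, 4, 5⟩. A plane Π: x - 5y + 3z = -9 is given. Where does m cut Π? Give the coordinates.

(6, -3, -10)

Substitute r = (14, -11, -20) + t(-4, 4, 5) into the plane: 9 + (-9)t = -9, so t = 2.
Intersection: (14, -11, -20) + 2·(-4, 4, 5) = (6, -3, -10).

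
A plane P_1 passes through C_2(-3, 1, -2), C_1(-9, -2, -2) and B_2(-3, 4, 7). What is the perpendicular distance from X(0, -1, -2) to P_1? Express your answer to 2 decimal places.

C_2C_1 = (-6, -3, 0), C_2B_2 = (0, 3, 9); a normal to P_1 is C_2C_1 × C_2B_2 = (-27, 54, -18).
Using C_2: P_1 has equation -27x + 54y - 18z = 171.
n·X − d = (-27)·(0) + (54)·(-1) + (-18)·(-2) − 171 = -189; |n| = √3969.
Distance = |-189| / √3969 = 189/√3969 ≈ 3.00.

3.00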